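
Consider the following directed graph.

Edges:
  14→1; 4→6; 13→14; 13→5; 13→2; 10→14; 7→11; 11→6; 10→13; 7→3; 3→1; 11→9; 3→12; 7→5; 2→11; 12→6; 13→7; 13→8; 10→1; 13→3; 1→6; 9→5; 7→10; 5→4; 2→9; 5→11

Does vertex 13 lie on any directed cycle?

Yes

13 is on a cycle iff 13 can reach itself via ≥1 edge.
13 → 7 → 10 → 13 — yes.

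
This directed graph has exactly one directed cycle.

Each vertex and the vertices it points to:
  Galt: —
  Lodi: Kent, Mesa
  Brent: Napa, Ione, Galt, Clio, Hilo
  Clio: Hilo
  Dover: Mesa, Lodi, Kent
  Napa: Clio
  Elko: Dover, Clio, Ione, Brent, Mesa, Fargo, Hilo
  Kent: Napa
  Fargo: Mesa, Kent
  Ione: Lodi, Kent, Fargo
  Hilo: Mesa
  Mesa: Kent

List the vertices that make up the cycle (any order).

Clio, Hilo, Kent, Mesa, Napa

DFS with gray/black marking from Napa:
Napa gray
  Clio gray
    Hilo gray
      Mesa gray
        Kent gray
          Kent→Napa: Napa is gray → back edge
Back edge closes the cycle Napa → Clio → Hilo → Mesa → Kent → Napa; its vertices are {Clio, Hilo, Kent, Mesa, Napa}.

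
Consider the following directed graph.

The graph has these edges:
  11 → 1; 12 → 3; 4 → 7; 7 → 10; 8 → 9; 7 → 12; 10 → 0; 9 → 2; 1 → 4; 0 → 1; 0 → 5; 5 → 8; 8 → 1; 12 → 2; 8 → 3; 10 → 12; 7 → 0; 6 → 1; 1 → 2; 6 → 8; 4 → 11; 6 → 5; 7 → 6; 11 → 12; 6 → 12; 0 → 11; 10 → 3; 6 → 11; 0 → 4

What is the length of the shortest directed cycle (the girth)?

3

For each vertex v, BFS finds the shortest path from v back to v.
The shortest such closed walk is 7 → 0 → 4 → 7, length 3.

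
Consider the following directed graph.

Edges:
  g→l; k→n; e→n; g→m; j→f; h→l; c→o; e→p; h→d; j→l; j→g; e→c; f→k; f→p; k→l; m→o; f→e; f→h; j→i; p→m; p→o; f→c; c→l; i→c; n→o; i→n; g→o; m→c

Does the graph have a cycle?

No

DFS with white/gray/black marking, starting from f:
f gray
  c gray
    l gray
    l black
    o gray
    o black
  c black
  h gray
    h→l: l black — skip
    d gray
    d black
  h black
  k gray
    n gray
      n→o: o black — skip
    n black
    k→l: l black — skip
  k black
  e gray
    e→c: c black — skip
    p gray
      m gray
        m→c: c black — skip
        m→o: o black — skip
      m black
      p→o: o black — skip
    p black
    e→n: n black — skip
  e black
  f→p: p black — skip
f black
j gray
  j→l: l black — skip
  i gray
    i→n: n black — skip
    i→c: c black — skip
  i black
  g gray
    g→o: o black — skip
    g→l: l black — skip
    g→m: m black — skip
  g black
  j→f: f black — skip
j black
Every edge goes to a white or black vertex — no back edge, so the graph is acyclic.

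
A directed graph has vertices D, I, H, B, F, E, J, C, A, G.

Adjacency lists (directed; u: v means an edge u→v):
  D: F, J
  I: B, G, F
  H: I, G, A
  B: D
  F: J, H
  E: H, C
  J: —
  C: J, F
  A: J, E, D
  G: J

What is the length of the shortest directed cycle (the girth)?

For each vertex v, BFS finds the shortest path from v back to v.
The shortest such closed walk is H → A → E → H, length 3.

3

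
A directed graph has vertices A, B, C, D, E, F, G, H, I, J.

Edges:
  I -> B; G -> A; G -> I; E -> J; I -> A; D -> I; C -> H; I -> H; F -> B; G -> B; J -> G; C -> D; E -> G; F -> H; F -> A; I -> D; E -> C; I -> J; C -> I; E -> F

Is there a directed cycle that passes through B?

No

B lies on a cycle iff there is a path from B back to itself.
Exploring from B, it never reaches itself; equivalently, its strongly connected component is a singleton.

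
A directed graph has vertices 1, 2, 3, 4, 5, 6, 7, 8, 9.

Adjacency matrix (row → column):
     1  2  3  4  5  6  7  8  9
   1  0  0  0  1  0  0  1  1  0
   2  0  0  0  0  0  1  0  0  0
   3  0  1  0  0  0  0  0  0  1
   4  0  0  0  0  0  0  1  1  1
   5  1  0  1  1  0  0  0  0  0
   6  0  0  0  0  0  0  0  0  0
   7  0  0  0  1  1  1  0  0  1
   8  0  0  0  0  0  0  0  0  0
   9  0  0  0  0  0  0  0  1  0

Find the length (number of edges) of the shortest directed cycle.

For each vertex v, BFS finds the shortest path from v back to v.
The shortest such closed walk is 7 → 4 → 7, length 2.

2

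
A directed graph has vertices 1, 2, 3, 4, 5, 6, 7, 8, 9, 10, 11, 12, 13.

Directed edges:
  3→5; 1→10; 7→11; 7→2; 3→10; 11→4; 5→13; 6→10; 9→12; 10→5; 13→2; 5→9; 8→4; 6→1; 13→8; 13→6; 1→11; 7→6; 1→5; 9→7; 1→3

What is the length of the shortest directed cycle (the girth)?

4

For each vertex v, BFS finds the shortest path from v back to v.
The shortest such closed walk is 5 → 13 → 6 → 1 → 5, length 4.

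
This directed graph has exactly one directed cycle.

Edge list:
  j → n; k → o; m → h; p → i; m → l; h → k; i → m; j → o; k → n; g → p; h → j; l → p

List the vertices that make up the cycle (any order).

DFS with gray/black marking from p:
p gray
  i gray
    m gray
      h gray
        j gray
          n gray
          n black
          o gray
          o black
        j black
        k gray
          k→o: o black — skip
          k→n: n black — skip
        k black
      h black
      l gray
        l→p: p is gray → back edge
Back edge closes the cycle p → i → m → l → p; its vertices are {i, l, m, p}.

i, l, m, p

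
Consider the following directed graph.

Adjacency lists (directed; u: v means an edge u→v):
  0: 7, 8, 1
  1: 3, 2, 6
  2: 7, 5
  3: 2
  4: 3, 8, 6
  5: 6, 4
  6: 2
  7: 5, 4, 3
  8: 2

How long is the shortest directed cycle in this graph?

3

For each vertex v, BFS finds the shortest path from v back to v.
The shortest such closed walk is 7 → 3 → 2 → 7, length 3.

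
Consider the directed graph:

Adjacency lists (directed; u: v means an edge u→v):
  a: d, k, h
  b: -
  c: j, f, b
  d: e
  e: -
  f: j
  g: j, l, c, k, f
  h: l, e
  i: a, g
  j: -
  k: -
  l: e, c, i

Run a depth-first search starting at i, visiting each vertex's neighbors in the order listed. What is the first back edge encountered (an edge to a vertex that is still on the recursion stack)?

l→i

DFS from i (visiting each vertex's neighbors in the order listed); mark gray on enter, black on exit:
i gray
  a gray
    d gray
      e gray
      e black
    d black
    k gray
    k black
    h gray
      l gray
        l→e: e black — skip
        c gray
          j gray
          j black
          f gray
            f→j: j black — skip
          f black
          b gray
          b black
        c black
        l→i: i is gray → back edge
First back edge: l → i.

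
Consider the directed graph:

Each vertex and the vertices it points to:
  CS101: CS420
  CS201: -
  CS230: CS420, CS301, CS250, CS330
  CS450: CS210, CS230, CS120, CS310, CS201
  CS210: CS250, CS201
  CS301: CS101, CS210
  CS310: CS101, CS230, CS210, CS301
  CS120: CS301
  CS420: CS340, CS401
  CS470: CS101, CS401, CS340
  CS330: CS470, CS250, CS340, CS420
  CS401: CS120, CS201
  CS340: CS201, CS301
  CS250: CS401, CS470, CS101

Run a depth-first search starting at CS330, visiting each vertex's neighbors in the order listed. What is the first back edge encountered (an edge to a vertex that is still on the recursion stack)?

DFS from CS330 (visiting each vertex's neighbors in the order listed); mark gray on enter, black on exit:
CS330 gray
  CS470 gray
    CS101 gray
      CS420 gray
        CS340 gray
          CS201 gray
          CS201 black
          CS301 gray
            CS301→CS101: CS101 is gray → back edge
First back edge: CS301 → CS101.

CS301→CS101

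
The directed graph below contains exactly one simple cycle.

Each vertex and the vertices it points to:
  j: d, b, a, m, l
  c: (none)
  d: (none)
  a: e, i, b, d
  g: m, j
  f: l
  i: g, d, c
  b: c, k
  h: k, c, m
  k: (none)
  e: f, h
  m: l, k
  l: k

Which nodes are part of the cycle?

DFS with gray/black marking from j:
j gray
  d gray
  d black
  b gray
    c gray
    c black
    k gray
    k black
  b black
  a gray
    e gray
      f gray
        l gray
          l→k: k black — skip
        l black
      f black
      h gray
        h→k: k black — skip
        h→c: c black — skip
        m gray
          m→l: l black — skip
          m→k: k black — skip
        m black
      h black
    e black
    i gray
      g gray
        g→m: m black — skip
        g→j: j is gray → back edge
Back edge closes the cycle j → a → i → g → j; its vertices are {a, g, i, j}.

a, g, i, j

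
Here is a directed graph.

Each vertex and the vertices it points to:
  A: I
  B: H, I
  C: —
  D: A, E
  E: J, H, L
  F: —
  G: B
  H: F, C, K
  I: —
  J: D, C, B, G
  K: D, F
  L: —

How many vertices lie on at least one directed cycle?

A vertex is on a directed cycle iff it belongs to a strongly connected component of size ≥ 2 (or has a self-loop).
The vertices on cycles are {B, D, E, G, H, J, K} — 7 in total.

7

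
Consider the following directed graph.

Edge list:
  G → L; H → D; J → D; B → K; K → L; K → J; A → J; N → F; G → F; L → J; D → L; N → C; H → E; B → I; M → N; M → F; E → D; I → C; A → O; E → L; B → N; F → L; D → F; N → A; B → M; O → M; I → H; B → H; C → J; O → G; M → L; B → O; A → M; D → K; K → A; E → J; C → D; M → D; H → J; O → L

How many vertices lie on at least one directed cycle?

11

A vertex is on a directed cycle iff it belongs to a strongly connected component of size ≥ 2 (or has a self-loop).
The vertices on cycles are {A, C, D, F, G, J, K, L, M, N, O} — 11 in total.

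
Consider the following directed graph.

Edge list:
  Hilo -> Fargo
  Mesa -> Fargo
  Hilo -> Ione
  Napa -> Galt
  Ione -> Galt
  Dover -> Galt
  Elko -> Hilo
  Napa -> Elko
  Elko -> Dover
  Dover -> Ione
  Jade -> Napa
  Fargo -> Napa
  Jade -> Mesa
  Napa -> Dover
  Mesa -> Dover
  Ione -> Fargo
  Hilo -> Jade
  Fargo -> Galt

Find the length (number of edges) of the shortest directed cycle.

4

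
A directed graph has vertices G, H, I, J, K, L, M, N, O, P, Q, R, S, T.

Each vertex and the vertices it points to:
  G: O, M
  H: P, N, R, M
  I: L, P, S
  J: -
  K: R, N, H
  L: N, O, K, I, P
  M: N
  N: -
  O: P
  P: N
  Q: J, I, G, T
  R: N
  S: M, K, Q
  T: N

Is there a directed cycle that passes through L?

Yes

L is on a cycle iff L can reach itself via ≥1 edge.
L → I → L — yes.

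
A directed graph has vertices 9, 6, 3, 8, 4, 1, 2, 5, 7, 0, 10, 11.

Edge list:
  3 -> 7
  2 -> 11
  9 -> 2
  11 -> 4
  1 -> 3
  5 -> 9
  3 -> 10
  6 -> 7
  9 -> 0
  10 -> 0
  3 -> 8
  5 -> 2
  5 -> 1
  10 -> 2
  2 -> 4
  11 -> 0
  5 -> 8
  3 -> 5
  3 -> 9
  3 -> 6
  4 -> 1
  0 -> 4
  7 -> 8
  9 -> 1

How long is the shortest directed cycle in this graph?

3

For each vertex v, BFS finds the shortest path from v back to v.
The shortest such closed walk is 3 → 5 → 1 → 3, length 3.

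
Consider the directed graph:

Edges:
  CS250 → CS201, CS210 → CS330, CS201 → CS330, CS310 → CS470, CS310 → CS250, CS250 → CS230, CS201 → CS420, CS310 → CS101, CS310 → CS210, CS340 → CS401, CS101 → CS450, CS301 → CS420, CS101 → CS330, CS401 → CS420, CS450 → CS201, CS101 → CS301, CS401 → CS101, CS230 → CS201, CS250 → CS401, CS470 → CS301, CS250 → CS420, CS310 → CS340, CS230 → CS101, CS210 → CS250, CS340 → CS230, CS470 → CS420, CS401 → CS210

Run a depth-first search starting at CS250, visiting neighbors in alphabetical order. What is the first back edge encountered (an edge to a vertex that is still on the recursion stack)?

CS210→CS250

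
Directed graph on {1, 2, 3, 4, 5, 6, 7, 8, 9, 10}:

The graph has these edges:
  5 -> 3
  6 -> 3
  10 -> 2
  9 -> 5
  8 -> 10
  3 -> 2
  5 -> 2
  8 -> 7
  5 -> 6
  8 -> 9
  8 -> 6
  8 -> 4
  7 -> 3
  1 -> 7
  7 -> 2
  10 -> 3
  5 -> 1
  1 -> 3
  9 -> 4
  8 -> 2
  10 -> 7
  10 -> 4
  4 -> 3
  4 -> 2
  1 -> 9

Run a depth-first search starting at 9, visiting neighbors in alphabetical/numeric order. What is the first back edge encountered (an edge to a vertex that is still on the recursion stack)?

DFS from 9 (visiting neighbors in alphabetical/numeric order); mark gray on enter, black on exit:
9 gray
  4 gray
    2 gray
    2 black
    3 gray
      3→2: 2 black — skip
    3 black
  4 black
  5 gray
    1 gray
      1→3: 3 black — skip
      7 gray
        7→2: 2 black — skip
        7→3: 3 black — skip
      7 black
      1→9: 9 is gray → back edge
First back edge: 1 → 9.

1->9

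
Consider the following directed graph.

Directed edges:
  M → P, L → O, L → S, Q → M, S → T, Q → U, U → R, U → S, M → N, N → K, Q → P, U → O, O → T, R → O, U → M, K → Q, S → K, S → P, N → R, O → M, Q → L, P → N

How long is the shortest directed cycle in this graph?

For each vertex v, BFS finds the shortest path from v back to v.
The shortest such closed walk is Q → M → N → K → Q, length 4.

4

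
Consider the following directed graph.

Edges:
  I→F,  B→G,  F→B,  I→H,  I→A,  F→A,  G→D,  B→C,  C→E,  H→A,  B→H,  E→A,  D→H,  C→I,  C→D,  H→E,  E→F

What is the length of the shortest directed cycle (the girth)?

4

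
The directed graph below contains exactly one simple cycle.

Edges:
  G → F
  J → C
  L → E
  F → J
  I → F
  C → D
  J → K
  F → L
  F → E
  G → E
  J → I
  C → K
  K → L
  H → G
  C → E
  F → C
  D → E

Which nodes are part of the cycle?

F, I, J

DFS with gray/black marking from F:
F gray
  L gray
    E gray
    E black
  L black
  C gray
    K gray
      K→L: L black — skip
    K black
    C→E: E black — skip
    D gray
      D→E: E black — skip
    D black
  C black
  F→E: E black — skip
  J gray
    J→C: C black — skip
    J→K: K black — skip
    I gray
      I→F: F is gray → back edge
Back edge closes the cycle F → J → I → F; its vertices are {F, I, J}.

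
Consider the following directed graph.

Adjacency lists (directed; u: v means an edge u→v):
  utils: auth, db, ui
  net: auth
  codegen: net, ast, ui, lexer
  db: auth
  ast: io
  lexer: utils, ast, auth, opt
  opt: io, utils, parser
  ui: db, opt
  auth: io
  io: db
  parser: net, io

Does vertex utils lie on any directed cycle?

utils is on a cycle iff utils can reach itself via ≥1 edge.
utils → ui → opt → utils — yes.

Yes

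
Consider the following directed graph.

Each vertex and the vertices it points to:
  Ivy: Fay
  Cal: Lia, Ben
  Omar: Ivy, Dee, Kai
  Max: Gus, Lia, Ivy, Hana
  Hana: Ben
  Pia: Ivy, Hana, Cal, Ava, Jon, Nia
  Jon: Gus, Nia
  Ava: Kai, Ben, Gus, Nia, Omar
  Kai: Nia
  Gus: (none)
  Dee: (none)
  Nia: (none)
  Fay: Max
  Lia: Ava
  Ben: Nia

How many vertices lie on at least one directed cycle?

A vertex is on a directed cycle iff it belongs to a strongly connected component of size ≥ 2 (or has a self-loop).
The vertices on cycles are {Ava, Fay, Ivy, Lia, Max, Omar} — 6 in total.

6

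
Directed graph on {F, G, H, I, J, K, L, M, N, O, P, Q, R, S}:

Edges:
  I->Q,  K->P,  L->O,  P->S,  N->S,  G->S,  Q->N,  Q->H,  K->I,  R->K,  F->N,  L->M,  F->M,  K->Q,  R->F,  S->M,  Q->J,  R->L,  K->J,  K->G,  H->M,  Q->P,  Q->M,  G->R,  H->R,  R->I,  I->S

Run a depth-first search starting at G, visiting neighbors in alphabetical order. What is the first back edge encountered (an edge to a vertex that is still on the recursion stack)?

H->R

DFS from G (visiting neighbors in alphabetical order); mark gray on enter, black on exit:
G gray
  R gray
    F gray
      M gray
      M black
      N gray
        S gray
          S→M: M black — skip
        S black
      N black
    F black
    I gray
      Q gray
        H gray
          H→M: M black — skip
          H→R: R is gray → back edge
First back edge: H → R.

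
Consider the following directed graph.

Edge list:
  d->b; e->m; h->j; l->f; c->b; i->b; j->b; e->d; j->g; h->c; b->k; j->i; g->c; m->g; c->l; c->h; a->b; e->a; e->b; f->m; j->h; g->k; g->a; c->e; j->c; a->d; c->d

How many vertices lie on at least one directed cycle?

8

A vertex is on a directed cycle iff it belongs to a strongly connected component of size ≥ 2 (or has a self-loop).
The vertices on cycles are {c, e, f, g, h, j, l, m} — 8 in total.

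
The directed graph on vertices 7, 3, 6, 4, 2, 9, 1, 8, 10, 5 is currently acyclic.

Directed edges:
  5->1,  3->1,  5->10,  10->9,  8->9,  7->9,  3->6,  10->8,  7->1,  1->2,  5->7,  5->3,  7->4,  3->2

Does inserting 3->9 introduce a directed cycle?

No

Adding 3→9 creates a cycle iff 9 can already reach 3.
Explore from 9: no path reaches 3. The graph stays acyclic.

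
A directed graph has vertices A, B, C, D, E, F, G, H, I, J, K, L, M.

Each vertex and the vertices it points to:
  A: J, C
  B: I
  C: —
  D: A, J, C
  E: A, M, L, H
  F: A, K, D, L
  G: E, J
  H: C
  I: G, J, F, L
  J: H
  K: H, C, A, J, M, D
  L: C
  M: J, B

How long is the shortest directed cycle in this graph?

5

For each vertex v, BFS finds the shortest path from v back to v.
The shortest such closed walk is M → B → I → G → E → M, length 5.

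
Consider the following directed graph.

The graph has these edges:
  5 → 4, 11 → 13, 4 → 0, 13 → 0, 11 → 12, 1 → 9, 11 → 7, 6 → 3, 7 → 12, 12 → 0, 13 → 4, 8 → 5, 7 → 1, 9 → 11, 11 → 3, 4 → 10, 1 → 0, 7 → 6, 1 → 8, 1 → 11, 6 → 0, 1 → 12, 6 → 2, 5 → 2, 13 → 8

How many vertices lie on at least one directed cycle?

4

A vertex is on a directed cycle iff it belongs to a strongly connected component of size ≥ 2 (or has a self-loop).
The vertices on cycles are {1, 7, 9, 11} — 4 in total.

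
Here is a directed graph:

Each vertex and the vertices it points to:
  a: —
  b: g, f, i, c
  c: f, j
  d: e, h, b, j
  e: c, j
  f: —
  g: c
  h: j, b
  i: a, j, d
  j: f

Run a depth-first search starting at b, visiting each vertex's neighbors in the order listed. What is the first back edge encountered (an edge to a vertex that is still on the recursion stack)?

DFS from b (visiting each vertex's neighbors in the order listed); mark gray on enter, black on exit:
b gray
  g gray
    c gray
      f gray
      f black
      j gray
        j→f: f black — skip
      j black
    c black
  g black
  b→f: f black — skip
  i gray
    a gray
    a black
    i→j: j black — skip
    d gray
      e gray
        e→c: c black — skip
        e→j: j black — skip
      e black
      h gray
        h→j: j black — skip
        h→b: b is gray → back edge
First back edge: h → b.

h->b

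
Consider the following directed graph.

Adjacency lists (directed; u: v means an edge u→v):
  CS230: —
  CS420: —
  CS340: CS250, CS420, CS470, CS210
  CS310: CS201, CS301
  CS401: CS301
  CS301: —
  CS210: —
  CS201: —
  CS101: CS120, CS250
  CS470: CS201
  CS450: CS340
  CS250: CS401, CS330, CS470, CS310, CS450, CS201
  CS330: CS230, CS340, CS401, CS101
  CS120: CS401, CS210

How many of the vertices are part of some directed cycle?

A vertex is on a directed cycle iff it belongs to a strongly connected component of size ≥ 2 (or has a self-loop).
The vertices on cycles are {CS101, CS250, CS330, CS340, CS450} — 5 in total.

5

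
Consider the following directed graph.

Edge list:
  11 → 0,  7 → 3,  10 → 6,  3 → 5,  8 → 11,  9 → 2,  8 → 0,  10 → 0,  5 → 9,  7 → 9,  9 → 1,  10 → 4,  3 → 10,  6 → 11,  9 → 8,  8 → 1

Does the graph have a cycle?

DFS with white/gray/black marking, starting from 1:
1 gray
1 black
0 gray
0 black
2 gray
2 black
3 gray
  5 gray
    9 gray
      9→1: 1 black — skip
      8 gray
        8→0: 0 black — skip
        11 gray
          11→0: 0 black — skip
        11 black
        8→1: 1 black — skip
      8 black
      9→2: 2 black — skip
    9 black
  5 black
  10 gray
    4 gray
    4 black
    6 gray
      6→11: 11 black — skip
    6 black
    10→0: 0 black — skip
  10 black
3 black
7 gray
  7→9: 9 black — skip
  7→3: 3 black — skip
7 black
Every edge goes to a white or black vertex — no back edge, so the graph is acyclic.

No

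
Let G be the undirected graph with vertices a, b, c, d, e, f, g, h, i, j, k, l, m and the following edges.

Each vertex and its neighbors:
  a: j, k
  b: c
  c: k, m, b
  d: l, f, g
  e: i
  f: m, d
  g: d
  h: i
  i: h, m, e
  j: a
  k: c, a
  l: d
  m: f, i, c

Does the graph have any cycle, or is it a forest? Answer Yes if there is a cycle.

DFS, tracking each vertex's parent; an edge to a visited non-parent vertex closes a cycle.
Start from g:
visit g (parent –)
  visit d (parent g)
    visit l (parent d)
      l–d: parent, skip
    visit f (parent d)
      visit m (parent f)
        m–f: parent, skip
        visit i (parent m)
          visit h (parent i)
            h–i: parent, skip
          i–m: parent, skip
          visit e (parent i)
            e–i: parent, skip
        visit c (parent m)
          visit k (parent c)
            k–c: parent, skip
            visit a (parent k)
              visit j (parent a)
                j–a: parent, skip
              a–k: parent, skip
          c–m: parent, skip
          visit b (parent c)
            b–c: parent, skip
      f–d: parent, skip
    d–g: parent, skip
No non-parent visited neighbor found — the graph is a forest.

No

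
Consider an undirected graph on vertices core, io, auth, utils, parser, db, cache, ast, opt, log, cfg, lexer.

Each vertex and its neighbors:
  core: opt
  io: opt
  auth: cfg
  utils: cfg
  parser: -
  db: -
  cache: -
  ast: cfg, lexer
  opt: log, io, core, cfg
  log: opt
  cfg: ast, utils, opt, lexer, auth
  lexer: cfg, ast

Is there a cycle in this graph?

DFS, tracking each vertex's parent; an edge to a visited non-parent vertex closes a cycle.
Start from log:
visit log (parent –)
  visit opt (parent log)
    opt–log: parent, skip
    visit io (parent opt)
      io–opt: parent, skip
    visit core (parent opt)
      core–opt: parent, skip
    visit cfg (parent opt)
      visit ast (parent cfg)
        ast–cfg: parent, skip
        visit lexer (parent ast)
          lexer–cfg: cfg visited and ≠ parent → cycle
Cycle: cfg – ast – lexer – cfg.

Yes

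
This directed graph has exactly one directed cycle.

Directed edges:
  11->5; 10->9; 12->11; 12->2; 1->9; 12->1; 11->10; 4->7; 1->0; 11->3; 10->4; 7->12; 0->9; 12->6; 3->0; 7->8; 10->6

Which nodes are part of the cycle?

4, 7, 10, 11, 12

DFS with gray/black marking from 7:
7 gray
  8 gray
  8 black
  12 gray
    6 gray
    6 black
    2 gray
    2 black
    1 gray
      0 gray
        9 gray
        9 black
      0 black
      1→9: 9 black — skip
    1 black
    11 gray
      10 gray
        10→9: 9 black — skip
        10→6: 6 black — skip
        4 gray
          4→7: 7 is gray → back edge
Back edge closes the cycle 7 → 12 → 11 → 10 → 4 → 7; its vertices are {4, 7, 10, 11, 12}.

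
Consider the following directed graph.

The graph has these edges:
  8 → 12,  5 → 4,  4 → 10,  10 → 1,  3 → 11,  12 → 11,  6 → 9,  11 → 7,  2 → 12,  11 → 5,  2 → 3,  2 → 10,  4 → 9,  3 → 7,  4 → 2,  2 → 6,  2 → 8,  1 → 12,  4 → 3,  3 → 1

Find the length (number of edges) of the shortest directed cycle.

4

For each vertex v, BFS finds the shortest path from v back to v.
The shortest such closed walk is 3 → 11 → 5 → 4 → 3, length 4.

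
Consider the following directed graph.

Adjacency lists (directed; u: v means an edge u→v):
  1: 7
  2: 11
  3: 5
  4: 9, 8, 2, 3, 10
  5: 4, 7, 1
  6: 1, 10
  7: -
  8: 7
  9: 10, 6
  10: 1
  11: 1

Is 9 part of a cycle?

No

9 lies on a cycle iff there is a path from 9 back to itself.
Exploring from 9, it never reaches itself; equivalently, its strongly connected component is a singleton.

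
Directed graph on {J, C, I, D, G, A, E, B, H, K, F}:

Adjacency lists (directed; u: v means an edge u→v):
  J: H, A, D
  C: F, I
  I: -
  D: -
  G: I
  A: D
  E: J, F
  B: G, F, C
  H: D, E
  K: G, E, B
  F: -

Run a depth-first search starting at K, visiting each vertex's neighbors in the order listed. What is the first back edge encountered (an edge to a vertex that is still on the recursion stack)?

DFS from K (visiting each vertex's neighbors in the order listed); mark gray on enter, black on exit:
K gray
  G gray
    I gray
    I black
  G black
  E gray
    J gray
      H gray
        D gray
        D black
        H→E: E is gray → back edge
First back edge: H → E.

H→E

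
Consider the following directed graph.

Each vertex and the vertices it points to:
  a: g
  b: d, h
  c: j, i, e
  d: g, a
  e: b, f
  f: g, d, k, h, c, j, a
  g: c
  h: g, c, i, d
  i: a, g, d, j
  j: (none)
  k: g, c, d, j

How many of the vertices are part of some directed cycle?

10

A vertex is on a directed cycle iff it belongs to a strongly connected component of size ≥ 2 (or has a self-loop).
The vertices on cycles are {a, b, c, d, e, f, g, h, i, k} — 10 in total.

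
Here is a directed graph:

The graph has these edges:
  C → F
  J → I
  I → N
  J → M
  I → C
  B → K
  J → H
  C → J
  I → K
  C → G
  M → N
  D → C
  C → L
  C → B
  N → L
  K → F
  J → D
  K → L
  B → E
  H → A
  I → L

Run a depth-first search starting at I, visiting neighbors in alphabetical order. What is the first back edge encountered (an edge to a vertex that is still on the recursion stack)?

DFS from I (visiting neighbors in alphabetical order); mark gray on enter, black on exit:
I gray
  C gray
    B gray
      E gray
      E black
      K gray
        F gray
        F black
        L gray
        L black
      K black
    B black
    C→F: F black — skip
    G gray
    G black
    J gray
      D gray
        D→C: C is gray → back edge
First back edge: D → C.

D->C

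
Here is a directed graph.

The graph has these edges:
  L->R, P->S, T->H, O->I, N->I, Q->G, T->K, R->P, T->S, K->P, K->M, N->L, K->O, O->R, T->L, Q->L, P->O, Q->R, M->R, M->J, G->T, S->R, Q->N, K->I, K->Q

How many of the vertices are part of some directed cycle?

A vertex is on a directed cycle iff it belongs to a strongly connected component of size ≥ 2 (or has a self-loop).
The vertices on cycles are {G, K, O, P, Q, R, S, T} — 8 in total.

8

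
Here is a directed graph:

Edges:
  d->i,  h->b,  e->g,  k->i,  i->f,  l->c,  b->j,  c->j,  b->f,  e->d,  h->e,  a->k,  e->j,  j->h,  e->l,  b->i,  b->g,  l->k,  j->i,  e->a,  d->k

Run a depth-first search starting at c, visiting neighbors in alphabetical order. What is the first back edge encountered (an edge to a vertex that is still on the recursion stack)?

b->j

DFS from c (visiting neighbors in alphabetical order); mark gray on enter, black on exit:
c gray
  j gray
    h gray
      b gray
        f gray
        f black
        g gray
        g black
        i gray
          i→f: f black — skip
        i black
        b→j: j is gray → back edge
First back edge: b → j.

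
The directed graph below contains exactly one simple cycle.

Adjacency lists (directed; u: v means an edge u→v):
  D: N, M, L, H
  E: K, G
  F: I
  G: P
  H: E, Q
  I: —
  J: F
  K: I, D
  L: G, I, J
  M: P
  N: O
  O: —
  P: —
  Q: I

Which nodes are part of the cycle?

D, E, H, K

DFS with gray/black marking from D:
D gray
  N gray
    O gray
    O black
  N black
  M gray
    P gray
    P black
  M black
  L gray
    G gray
      G→P: P black — skip
    G black
    I gray
    I black
    J gray
      F gray
        F→I: I black — skip
      F black
    J black
  L black
  H gray
    E gray
      K gray
        K→I: I black — skip
        K→D: D is gray → back edge
Back edge closes the cycle D → H → E → K → D; its vertices are {D, E, H, K}.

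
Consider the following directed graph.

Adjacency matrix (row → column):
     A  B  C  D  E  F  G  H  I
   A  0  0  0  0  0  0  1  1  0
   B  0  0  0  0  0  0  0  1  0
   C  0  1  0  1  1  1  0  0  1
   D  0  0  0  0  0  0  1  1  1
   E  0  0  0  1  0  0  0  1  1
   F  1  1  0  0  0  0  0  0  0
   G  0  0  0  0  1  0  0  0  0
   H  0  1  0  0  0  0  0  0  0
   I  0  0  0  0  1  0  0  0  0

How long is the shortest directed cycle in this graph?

For each vertex v, BFS finds the shortest path from v back to v.
The shortest such closed walk is I → E → I, length 2.

2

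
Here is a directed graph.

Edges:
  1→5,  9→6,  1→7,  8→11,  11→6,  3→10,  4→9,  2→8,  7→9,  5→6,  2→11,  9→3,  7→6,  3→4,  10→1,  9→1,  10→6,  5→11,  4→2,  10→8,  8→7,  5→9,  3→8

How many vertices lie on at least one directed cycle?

A vertex is on a directed cycle iff it belongs to a strongly connected component of size ≥ 2 (or has a self-loop).
The vertices on cycles are {1, 2, 3, 4, 5, 7, 8, 9, 10} — 9 in total.

9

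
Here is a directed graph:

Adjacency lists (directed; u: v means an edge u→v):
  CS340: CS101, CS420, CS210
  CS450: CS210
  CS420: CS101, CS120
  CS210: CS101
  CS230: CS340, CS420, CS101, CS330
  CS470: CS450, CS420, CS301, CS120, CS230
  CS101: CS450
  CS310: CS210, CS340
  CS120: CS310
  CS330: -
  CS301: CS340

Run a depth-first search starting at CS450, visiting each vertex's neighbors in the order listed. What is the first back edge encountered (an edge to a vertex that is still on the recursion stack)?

DFS from CS450 (visiting each vertex's neighbors in the order listed); mark gray on enter, black on exit:
CS450 gray
  CS210 gray
    CS101 gray
      CS101→CS450: CS450 is gray → back edge
First back edge: CS101 → CS450.

CS101→CS450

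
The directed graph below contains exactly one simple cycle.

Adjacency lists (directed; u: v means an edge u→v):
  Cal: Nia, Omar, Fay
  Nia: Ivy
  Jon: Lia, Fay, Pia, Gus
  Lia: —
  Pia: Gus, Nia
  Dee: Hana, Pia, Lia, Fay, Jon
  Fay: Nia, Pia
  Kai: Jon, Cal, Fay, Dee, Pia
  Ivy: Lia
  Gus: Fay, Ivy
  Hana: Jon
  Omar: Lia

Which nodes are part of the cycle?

DFS with gray/black marking from Gus:
Gus gray
  Fay gray
    Nia gray
      Ivy gray
        Lia gray
        Lia black
      Ivy black
    Nia black
    Pia gray
      Pia→Gus: Gus is gray → back edge
Back edge closes the cycle Gus → Fay → Pia → Gus; its vertices are {Fay, Gus, Pia}.

Fay, Gus, Pia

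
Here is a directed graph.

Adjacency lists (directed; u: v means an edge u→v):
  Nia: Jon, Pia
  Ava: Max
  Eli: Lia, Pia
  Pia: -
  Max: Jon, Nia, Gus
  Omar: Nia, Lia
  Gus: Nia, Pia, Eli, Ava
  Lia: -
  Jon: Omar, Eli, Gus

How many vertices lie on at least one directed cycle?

A vertex is on a directed cycle iff it belongs to a strongly connected component of size ≥ 2 (or has a self-loop).
The vertices on cycles are {Ava, Gus, Jon, Max, Nia, Omar} — 6 in total.

6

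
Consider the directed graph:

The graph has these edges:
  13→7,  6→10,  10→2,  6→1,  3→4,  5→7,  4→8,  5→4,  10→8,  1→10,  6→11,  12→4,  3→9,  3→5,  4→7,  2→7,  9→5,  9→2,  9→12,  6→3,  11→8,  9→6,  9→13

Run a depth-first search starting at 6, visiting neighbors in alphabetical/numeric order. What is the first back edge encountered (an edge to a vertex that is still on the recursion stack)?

9->6

DFS from 6 (visiting neighbors in alphabetical/numeric order); mark gray on enter, black on exit:
6 gray
  1 gray
    10 gray
      2 gray
        7 gray
        7 black
      2 black
      8 gray
      8 black
    10 black
  1 black
  3 gray
    4 gray
      4→7: 7 black — skip
      4→8: 8 black — skip
    4 black
    5 gray
      5→4: 4 black — skip
      5→7: 7 black — skip
    5 black
    9 gray
      9→2: 2 black — skip
      9→5: 5 black — skip
      9→6: 6 is gray → back edge
First back edge: 9 → 6.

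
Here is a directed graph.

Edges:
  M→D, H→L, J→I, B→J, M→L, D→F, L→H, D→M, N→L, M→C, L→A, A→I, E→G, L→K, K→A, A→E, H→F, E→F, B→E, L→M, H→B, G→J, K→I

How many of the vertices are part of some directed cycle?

4

A vertex is on a directed cycle iff it belongs to a strongly connected component of size ≥ 2 (or has a self-loop).
The vertices on cycles are {D, H, L, M} — 4 in total.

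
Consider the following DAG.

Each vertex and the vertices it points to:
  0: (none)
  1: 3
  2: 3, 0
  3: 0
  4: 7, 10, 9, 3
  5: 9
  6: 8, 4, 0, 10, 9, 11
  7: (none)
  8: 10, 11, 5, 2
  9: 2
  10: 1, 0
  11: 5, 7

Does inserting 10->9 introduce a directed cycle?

Adding 10→9 creates a cycle iff 9 can already reach 10.
Explore from 9: no path reaches 10. The graph stays acyclic.

No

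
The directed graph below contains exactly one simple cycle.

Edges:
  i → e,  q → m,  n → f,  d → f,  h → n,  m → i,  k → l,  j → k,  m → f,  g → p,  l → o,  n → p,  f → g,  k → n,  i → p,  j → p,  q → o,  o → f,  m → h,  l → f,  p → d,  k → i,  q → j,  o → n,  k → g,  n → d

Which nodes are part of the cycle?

d, f, g, p

DFS with gray/black marking from d:
d gray
  f gray
    g gray
      p gray
        p→d: d is gray → back edge
Back edge closes the cycle d → f → g → p → d; its vertices are {d, f, g, p}.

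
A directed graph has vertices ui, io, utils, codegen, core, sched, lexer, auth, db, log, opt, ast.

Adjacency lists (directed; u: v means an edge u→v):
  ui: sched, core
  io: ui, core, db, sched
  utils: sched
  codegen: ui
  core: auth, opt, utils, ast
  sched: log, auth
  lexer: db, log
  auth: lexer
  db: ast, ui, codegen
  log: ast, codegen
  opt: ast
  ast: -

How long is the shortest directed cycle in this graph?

For each vertex v, BFS finds the shortest path from v back to v.
The shortest such closed walk is sched → log → codegen → ui → sched, length 4.

4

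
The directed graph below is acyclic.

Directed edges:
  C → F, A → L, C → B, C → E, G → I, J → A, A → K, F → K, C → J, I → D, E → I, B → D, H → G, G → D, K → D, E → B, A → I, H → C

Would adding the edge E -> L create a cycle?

Adding E→L creates a cycle iff L can already reach E.
Explore from L: no path reaches E. The graph stays acyclic.

No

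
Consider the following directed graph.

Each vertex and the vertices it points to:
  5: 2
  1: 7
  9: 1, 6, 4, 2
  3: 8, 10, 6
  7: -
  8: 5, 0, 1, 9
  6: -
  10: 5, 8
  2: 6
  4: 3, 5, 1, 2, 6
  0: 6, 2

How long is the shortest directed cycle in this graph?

4

For each vertex v, BFS finds the shortest path from v back to v.
The shortest such closed walk is 3 → 8 → 9 → 4 → 3, length 4.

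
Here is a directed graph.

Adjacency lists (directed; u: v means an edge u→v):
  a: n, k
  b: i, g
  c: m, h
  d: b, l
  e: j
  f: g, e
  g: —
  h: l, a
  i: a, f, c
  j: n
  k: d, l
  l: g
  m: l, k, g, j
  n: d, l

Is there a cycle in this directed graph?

Yes

DFS with white/gray/black marking, starting from k:
k gray
  d gray
    b gray
      i gray
        a gray
          n gray
            n→d: d is gray → back edge
Back edge found, so a cycle exists: d → b → i → a → n → d.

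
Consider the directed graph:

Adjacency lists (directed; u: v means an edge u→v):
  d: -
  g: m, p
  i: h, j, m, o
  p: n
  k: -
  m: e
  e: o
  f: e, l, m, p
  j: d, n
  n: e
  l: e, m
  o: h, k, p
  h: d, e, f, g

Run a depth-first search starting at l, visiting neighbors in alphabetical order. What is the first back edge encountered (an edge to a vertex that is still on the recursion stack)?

h→e

DFS from l (visiting neighbors in alphabetical order); mark gray on enter, black on exit:
l gray
  e gray
    o gray
      h gray
        d gray
        d black
        h→e: e is gray → back edge
First back edge: h → e.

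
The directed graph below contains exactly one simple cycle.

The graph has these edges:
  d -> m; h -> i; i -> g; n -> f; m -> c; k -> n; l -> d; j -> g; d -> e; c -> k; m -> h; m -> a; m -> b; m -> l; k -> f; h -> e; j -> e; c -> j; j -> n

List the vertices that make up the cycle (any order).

d, l, m

DFS with gray/black marking from l:
l gray
  d gray
    m gray
      h gray
        e gray
        e black
        i gray
          g gray
          g black
        i black
      h black
      a gray
      a black
      b gray
      b black
      c gray
        j gray
          j→e: e black — skip
          j→g: g black — skip
          n gray
            f gray
            f black
          n black
        j black
        k gray
          k→f: f black — skip
          k→n: n black — skip
        k black
      c black
      m→l: l is gray → back edge
Back edge closes the cycle l → d → m → l; its vertices are {d, l, m}.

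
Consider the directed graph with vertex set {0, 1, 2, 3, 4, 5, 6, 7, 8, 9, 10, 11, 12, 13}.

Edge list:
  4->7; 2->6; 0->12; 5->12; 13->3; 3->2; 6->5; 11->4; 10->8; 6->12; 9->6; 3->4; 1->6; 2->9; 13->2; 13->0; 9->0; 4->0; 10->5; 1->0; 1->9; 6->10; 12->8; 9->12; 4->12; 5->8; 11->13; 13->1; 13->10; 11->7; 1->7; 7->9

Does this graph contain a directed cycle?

No

DFS with white/gray/black marking, starting from 9:
9 gray
  12 gray
    8 gray
    8 black
  12 black
  6 gray
    10 gray
      5 gray
        5→12: 12 black — skip
        5→8: 8 black — skip
      5 black
      10→8: 8 black — skip
    10 black
    6→12: 12 black — skip
    6→5: 5 black — skip
  6 black
  0 gray
    0→12: 12 black — skip
  0 black
9 black
1 gray
  1→6: 6 black — skip
  1→9: 9 black — skip
  1→0: 0 black — skip
  7 gray
    7→9: 9 black — skip
  7 black
1 black
2 gray
  2→6: 6 black — skip
  2→9: 9 black — skip
2 black
3 gray
  3→2: 2 black — skip
  4 gray
    4→12: 12 black — skip
    4→0: 0 black — skip
    4→7: 7 black — skip
  4 black
3 black
11 gray
  11→4: 4 black — skip
  13 gray
    13→0: 0 black — skip
    13→3: 3 black — skip
    13→10: 10 black — skip
    13→2: 2 black — skip
    13→1: 1 black — skip
  13 black
  11→7: 7 black — skip
11 black
Every edge goes to a white or black vertex — no back edge, so the graph is acyclic.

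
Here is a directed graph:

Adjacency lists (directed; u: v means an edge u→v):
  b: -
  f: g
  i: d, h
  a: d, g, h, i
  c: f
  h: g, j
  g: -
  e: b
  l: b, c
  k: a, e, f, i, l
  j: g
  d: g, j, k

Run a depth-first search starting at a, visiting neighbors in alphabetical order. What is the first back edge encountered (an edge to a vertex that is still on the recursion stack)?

k→a

DFS from a (visiting neighbors in alphabetical order); mark gray on enter, black on exit:
a gray
  d gray
    g gray
    g black
    j gray
      j→g: g black — skip
    j black
    k gray
      k→a: a is gray → back edge
First back edge: k → a.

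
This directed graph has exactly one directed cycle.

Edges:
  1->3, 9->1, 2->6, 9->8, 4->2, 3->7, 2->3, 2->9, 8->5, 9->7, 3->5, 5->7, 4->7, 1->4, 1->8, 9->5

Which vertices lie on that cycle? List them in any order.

1, 2, 4, 9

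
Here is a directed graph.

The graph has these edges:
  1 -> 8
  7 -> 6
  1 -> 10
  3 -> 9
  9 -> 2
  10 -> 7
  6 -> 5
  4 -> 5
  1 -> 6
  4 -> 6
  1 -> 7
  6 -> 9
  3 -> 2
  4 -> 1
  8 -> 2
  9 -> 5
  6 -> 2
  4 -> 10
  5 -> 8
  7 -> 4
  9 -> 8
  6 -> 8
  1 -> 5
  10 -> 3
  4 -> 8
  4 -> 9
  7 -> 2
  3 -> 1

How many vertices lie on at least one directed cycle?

5

A vertex is on a directed cycle iff it belongs to a strongly connected component of size ≥ 2 (or has a self-loop).
The vertices on cycles are {1, 3, 4, 7, 10} — 5 in total.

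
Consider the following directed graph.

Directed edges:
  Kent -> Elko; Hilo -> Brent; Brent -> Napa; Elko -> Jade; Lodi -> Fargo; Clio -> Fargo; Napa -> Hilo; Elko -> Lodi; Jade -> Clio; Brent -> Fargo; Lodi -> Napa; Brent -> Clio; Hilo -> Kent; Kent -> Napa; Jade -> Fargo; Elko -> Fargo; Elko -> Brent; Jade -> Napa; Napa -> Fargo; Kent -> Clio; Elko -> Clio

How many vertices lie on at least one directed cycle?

7

A vertex is on a directed cycle iff it belongs to a strongly connected component of size ≥ 2 (or has a self-loop).
The vertices on cycles are {Elko, Hilo, Jade, Kent, Lodi, Napa, Brent} — 7 in total.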